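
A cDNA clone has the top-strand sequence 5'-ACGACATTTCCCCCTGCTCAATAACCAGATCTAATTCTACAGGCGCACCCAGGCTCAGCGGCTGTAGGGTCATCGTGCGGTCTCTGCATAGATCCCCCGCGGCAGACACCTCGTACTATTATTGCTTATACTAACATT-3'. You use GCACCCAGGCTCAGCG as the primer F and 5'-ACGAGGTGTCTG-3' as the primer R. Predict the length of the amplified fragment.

70 bp

Forward primer GCACCCAGGCTCAGCG is found on the top strand at positions 45–60.
Taking the reverse complement of ACGAGGTGTCTG gives CAGACACCTCGT, found at positions 103–114 on the template; the primer anneals here to the top strand with its 3' end pointing upstream.
The product runs from position 45 to position 114, so its length is 114 − 45 + 1 = 70 bp.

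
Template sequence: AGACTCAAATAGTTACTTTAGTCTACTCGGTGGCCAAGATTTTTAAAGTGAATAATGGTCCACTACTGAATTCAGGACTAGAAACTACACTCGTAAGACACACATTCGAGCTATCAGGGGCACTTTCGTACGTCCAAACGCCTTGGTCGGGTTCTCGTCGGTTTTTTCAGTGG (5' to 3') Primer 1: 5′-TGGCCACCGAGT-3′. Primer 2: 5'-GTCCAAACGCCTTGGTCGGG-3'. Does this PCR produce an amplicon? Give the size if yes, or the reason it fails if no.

Primer 1 (TGGCCACCGAGT) has reverse complement ACTCGGTGGCCA, which matches the top strand at positions 25–36; primer 1 anneals to the top strand there with its 3' end pointing upstream toward position 25.
Primer 2 (GTCCAAACGCCTTGGTCGGG) matches the top strand directly at positions 132–151; it anneals to the bottom strand with its 3' end pointing downstream toward position 151.
The 3' ends diverge (primer 1 extends toward position 1, primer 2 toward position 173), so the primers never converge on a shared product.

No product — the primers' 3' ends point away from each other.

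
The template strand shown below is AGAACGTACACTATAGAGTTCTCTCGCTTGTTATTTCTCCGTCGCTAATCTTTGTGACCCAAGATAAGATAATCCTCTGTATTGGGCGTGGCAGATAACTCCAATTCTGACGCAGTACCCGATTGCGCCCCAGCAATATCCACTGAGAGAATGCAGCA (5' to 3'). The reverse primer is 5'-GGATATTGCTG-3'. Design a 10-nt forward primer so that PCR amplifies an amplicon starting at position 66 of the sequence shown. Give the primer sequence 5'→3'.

The reverse primer's reverse complement CAGCAATATCC matches the template at positions 131–141; the product starts at position 66.
The forward primer is identical to the top strand over positions 66–75: AAGATAATCC.

5'-AAGATAATCC-3'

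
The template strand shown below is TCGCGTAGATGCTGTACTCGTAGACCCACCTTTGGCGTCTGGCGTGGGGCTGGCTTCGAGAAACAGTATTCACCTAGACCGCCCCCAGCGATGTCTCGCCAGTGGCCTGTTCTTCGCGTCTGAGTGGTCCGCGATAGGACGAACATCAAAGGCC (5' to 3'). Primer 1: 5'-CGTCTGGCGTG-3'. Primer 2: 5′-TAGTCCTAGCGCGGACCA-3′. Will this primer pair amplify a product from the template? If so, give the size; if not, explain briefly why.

No product — primer 2 has no binding site in the template.

Primer 2 (TAGTCCTAGCGCGGACCA) does not match the top strand, and its reverse complement TGGTCCGCGCTAGGACTA does not match either.
With no annealing site for primer 2, no amplification occurs.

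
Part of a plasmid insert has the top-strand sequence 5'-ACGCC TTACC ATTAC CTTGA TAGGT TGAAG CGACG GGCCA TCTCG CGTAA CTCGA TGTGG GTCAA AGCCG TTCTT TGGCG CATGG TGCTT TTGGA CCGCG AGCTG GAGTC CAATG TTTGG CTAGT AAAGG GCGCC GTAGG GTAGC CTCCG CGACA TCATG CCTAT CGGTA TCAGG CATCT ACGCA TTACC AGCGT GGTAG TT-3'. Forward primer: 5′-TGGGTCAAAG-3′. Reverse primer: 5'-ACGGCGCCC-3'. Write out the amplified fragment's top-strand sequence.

Scanning the template, TGGGTCAAAG occurs at positions 58–67; this primer anneals to the bottom strand there with its 3' end pointing downstream.
The reverse primer's reverse complement is GGGCGCCGT, which matches the template at positions 129–137.
The product is the template from position 58 through 137 (80 bp).

5'-TGGGTCAAAGCCGTTCTTTGGCGCATGGTGCTTTTGGACCGCGAGCTGGAGTCCAATGTTTGGCTAGTAAAGGGCGCCGT-3'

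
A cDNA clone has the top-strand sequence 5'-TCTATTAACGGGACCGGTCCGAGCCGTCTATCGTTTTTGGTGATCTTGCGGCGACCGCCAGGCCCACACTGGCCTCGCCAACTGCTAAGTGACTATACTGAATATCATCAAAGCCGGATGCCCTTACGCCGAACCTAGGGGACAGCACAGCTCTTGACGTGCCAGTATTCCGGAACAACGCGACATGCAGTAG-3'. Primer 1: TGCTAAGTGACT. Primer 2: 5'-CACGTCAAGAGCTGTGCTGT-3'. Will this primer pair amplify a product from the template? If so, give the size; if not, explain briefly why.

Primer 1 (TGCTAAGTGACT) matches the top strand at positions 83–94; it acts as a forward primer.
Primer 2's reverse complement is ACAGCACAGCTCTTGACGTG, matching the top strand at positions 142–161; it acts as a reverse primer.
The 3' ends face each other across positions 83–161, giving a 79 bp product.

Yes — a 79 bp product.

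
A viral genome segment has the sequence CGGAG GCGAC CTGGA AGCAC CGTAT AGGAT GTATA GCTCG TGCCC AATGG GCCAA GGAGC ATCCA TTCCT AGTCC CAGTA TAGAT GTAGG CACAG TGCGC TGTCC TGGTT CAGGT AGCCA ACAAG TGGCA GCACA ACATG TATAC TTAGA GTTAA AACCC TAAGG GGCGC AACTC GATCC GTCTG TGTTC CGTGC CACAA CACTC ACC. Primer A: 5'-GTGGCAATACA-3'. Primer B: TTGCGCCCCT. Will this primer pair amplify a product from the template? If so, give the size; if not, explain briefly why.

No product — primer A has no binding site in the template.

Primer A (GTGGCAATACA) does not match the top strand, and its reverse complement TGTATTGCCAC does not match either.
With no annealing site for primer A, no amplification occurs.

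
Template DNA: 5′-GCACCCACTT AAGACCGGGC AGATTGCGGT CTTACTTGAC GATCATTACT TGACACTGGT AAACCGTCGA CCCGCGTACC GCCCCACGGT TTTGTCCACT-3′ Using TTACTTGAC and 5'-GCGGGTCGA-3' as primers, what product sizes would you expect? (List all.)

44 bp, 30 bp

The forward primer TTACTTGAC matches the top strand at positions 32–40, 46–54.
The reverse primer's reverse complement is TCGACCCGC, matching at positions 67–75.
Each forward site pairs with the reverse site to give a product ending at position 75: sizes 44, 30 bp.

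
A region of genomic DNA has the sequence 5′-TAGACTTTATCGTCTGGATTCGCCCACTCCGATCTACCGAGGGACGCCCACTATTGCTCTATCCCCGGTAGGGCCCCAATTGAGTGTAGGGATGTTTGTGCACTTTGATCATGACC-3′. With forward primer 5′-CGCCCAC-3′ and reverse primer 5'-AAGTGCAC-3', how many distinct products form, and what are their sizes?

The forward primer CGCCCAC matches the top strand at positions 21–27, 45–51.
The reverse primer's reverse complement is GTGCACTT, matching at positions 98–105.
Each forward site pairs with the reverse site to give a product ending at position 105: sizes 85, 61 bp.

Two products: 85 bp, 61 bp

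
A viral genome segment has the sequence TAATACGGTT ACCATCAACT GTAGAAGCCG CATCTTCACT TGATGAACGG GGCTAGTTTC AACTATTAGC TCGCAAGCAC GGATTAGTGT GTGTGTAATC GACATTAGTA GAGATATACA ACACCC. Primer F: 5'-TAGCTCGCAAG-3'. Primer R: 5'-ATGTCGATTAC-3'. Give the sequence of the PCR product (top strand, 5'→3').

Scanning the template, TAGCTCGCAAG occurs at positions 67–77; this primer anneals to the bottom strand there with its 3' end pointing downstream.
Taking the reverse complement of ATGTCGATTAC gives GTAATCGACAT, found at positions 95–105 on the template; the primer anneals here to the top strand with its 3' end pointing upstream.
The product is the template from position 67 through 105 (39 bp).

5'-TAGCTCGCAAGCACGGATTAGTGTGTGTGTAATCGACAT-3'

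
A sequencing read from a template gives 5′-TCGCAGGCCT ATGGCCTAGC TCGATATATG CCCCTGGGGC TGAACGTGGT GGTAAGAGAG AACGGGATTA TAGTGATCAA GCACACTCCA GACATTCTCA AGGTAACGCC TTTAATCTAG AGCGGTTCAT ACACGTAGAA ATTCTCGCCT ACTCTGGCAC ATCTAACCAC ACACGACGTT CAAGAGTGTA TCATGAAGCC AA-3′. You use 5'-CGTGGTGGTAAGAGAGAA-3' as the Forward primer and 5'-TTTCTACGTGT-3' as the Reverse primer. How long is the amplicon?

97 bp

Scanning the template, CGTGGTGGTAAGAGAGAA occurs at positions 45–62; this primer anneals to the bottom strand there with its 3' end pointing downstream.
Taking the reverse complement of TTTCTACGTGT gives ACACGTAGAAA, found at positions 131–141 on the template; the primer anneals here to the top strand with its 3' end pointing upstream.
Product length = (reverse-primer end) − (forward-primer start) + 1 = 141 − 45 + 1 = 97 bp.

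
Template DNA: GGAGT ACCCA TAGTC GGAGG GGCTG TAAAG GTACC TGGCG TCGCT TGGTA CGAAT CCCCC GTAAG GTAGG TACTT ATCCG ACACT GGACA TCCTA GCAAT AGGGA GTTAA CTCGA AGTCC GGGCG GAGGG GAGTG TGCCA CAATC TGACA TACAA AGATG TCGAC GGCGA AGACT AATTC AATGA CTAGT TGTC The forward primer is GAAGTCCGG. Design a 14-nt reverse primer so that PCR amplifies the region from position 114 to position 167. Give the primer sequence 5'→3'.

5'-CCGTCGACATCTTT-3'

The product's 3' end on the top strand is position 167.
The reverse primer anneals to the top strand over positions 154–167, i.e. to AAAGATGTCGACGG.
Its sequence written 5'→3' is the reverse complement: CCGTCGACATCTTT.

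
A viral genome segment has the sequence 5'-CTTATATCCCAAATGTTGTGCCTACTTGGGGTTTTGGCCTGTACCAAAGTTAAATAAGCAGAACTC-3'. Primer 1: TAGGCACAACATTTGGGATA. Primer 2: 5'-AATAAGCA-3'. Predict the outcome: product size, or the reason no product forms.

Primer 1 (TAGGCACAACATTTGGGATA) has reverse complement TATCCCAAATGTTGTGCCTA, which matches the top strand at positions 5–24; primer 1 anneals to the top strand there with its 3' end pointing upstream toward position 5.
Primer 2 (AATAAGCA) matches the top strand directly at positions 53–60; it anneals to the bottom strand with its 3' end pointing downstream toward position 60.
The 3' ends diverge (primer 1 extends toward position 1, primer 2 toward position 66), so the primers never converge on a shared product.

No product — the primers' 3' ends point away from each other.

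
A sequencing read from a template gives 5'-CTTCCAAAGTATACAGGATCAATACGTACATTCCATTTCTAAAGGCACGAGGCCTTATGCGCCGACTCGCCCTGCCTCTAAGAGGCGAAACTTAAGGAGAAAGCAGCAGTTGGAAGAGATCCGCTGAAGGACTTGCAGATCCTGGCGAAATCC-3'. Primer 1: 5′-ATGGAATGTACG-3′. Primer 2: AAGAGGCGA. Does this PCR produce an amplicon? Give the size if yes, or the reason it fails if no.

Primer 1 (ATGGAATGTACG) has reverse complement CGTACATTCCAT, which matches the top strand at positions 25–36; primer 1 anneals to the top strand there with its 3' end pointing upstream toward position 25.
Primer 2 (AAGAGGCGA) matches the top strand directly at positions 80–88; it anneals to the bottom strand with its 3' end pointing downstream toward position 88.
The 3' ends diverge (primer 1 extends toward position 1, primer 2 toward position 153), so the primers never converge on a shared product.

No product — the primers' 3' ends point away from each other.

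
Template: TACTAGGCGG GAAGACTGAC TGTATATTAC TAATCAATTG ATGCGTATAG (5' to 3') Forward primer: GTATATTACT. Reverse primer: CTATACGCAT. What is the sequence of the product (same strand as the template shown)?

Forward primer GTATATTACT is found on the top strand at positions 22–31.
The reverse primer's reverse complement is ATGCGTATAG, which matches the template at positions 41–50.
The product is the template from position 22 through 50 (29 bp).

5'-GTATATTACTAATCAATTGATGCGTATAG-3'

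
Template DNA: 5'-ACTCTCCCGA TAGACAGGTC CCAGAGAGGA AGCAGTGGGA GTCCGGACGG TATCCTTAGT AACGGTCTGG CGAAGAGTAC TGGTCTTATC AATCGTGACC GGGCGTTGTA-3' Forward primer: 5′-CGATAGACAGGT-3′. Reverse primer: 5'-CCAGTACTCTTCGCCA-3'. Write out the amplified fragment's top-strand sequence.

5'-CGATAGACAGGTCCCAGAGAGGAAGCAGTGGGAGTCCGGACGGTATCCTTAGTAACGGTCTGGCGAAGAGTACTGG-3'

Forward primer CGATAGACAGGT is found on the top strand at positions 8–19.
The reverse primer's reverse complement is TGGCGAAGAGTACTGG, which matches the template at positions 68–83.
The product is the template from position 8 through 83 (76 bp).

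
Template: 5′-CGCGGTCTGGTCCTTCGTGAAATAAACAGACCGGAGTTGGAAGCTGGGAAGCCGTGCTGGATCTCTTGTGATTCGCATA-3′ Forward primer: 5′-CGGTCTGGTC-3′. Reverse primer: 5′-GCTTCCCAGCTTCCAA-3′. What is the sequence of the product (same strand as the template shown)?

5'-CGGTCTGGTCCTTCGTGAAATAAACAGACCGGAGTTGGAAGCTGGGAAGC-3'

Forward primer CGGTCTGGTC is found on the top strand at positions 3–12.
The reverse primer's reverse complement is TTGGAAGCTGGGAAGC, which matches the template at positions 37–52.
The product is the template from position 3 through 52 (50 bp).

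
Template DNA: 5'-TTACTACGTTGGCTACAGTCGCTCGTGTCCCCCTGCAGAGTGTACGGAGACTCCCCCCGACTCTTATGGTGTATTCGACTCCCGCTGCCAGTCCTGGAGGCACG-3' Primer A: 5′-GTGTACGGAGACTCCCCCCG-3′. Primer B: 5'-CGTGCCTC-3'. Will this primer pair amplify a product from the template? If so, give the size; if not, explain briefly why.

Yes — a 65 bp product.

Primer A (GTGTACGGAGACTCCCCCCG) matches the top strand at positions 40–59; it acts as a forward primer.
Primer B's reverse complement is GAGGCACG, matching the top strand at positions 97–104; it acts as a reverse primer.
The 3' ends face each other across positions 40–104, giving a 65 bp product.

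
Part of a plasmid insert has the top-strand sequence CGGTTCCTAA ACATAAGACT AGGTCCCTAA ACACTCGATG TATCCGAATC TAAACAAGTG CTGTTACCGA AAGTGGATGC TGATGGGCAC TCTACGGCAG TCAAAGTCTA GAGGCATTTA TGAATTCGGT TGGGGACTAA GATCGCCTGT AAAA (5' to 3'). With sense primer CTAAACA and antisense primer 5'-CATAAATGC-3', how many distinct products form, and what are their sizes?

The forward primer CTAAACA matches the top strand at positions 7–13, 27–33, 50–56.
The reverse primer's reverse complement is GCATTTATG, matching at positions 114–122.
Each forward site pairs with the reverse site to give a product ending at position 122: sizes 116, 96, 73 bp.

Three products: 116 bp, 96 bp, 73 bp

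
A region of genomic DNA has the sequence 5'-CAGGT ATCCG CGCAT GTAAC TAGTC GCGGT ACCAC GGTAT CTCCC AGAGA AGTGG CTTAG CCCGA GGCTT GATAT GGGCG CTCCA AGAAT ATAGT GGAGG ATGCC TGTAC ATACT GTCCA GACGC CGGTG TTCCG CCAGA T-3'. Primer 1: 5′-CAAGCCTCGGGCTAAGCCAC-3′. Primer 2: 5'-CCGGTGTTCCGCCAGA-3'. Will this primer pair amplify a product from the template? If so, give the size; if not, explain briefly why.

Primer 1 (CAAGCCTCGGGCTAAGCCAC) has reverse complement GTGGCTTAGCCCGAGGCTTG, which matches the top strand at positions 52–71; primer 1 anneals to the top strand there with its 3' end pointing upstream toward position 52.
Primer 2 (CCGGTGTTCCGCCAGA) matches the top strand directly at positions 125–140; it anneals to the bottom strand with its 3' end pointing downstream toward position 140.
The 3' ends diverge (primer 1 extends toward position 1, primer 2 toward position 141), so the primers never converge on a shared product.

No product — the primers' 3' ends point away from each other.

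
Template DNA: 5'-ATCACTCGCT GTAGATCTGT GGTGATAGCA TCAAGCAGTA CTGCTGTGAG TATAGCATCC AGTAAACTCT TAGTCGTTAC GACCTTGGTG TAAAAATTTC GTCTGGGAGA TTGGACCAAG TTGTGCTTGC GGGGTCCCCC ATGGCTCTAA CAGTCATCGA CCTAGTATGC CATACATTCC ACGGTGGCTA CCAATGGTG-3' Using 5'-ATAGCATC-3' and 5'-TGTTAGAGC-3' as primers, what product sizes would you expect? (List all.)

The forward primer ATAGCATC matches the top strand at positions 25–32, 52–59.
The reverse primer's reverse complement is GCTCTAACA, matching at positions 144–152.
Each forward site pairs with the reverse site to give a product ending at position 152: sizes 128, 101 bp.

128 bp, 101 bp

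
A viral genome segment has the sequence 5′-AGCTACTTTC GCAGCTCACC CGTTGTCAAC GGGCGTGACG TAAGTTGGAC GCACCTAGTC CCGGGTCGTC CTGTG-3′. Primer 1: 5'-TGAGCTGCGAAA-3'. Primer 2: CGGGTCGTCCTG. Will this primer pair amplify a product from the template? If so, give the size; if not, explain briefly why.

No product — the primers' 3' ends point away from each other.

Primer 1 (TGAGCTGCGAAA) has reverse complement TTTCGCAGCTCA, which matches the top strand at positions 7–18; primer 1 anneals to the top strand there with its 3' end pointing upstream toward position 7.
Primer 2 (CGGGTCGTCCTG) matches the top strand directly at positions 62–73; it anneals to the bottom strand with its 3' end pointing downstream toward position 73.
The 3' ends diverge (primer 1 extends toward position 1, primer 2 toward position 75), so the primers never converge on a shared product.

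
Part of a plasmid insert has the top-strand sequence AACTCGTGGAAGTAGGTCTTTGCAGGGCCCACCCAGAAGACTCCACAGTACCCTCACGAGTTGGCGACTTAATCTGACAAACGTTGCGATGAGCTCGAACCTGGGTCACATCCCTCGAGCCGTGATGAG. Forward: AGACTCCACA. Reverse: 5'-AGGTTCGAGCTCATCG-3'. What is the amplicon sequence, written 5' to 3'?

5'-AGACTCCACAGTACCCTCACGAGTTGGCGACTTAATCTGACAAACGTTGCGATGAGCTCGAACCT-3'

Scanning the template, AGACTCCACA occurs at positions 38–47; this primer anneals to the bottom strand there with its 3' end pointing downstream.
Taking the reverse complement of AGGTTCGAGCTCATCG gives CGATGAGCTCGAACCT, found at positions 87–102 on the template; the primer anneals here to the top strand with its 3' end pointing upstream.
The product is the template from position 38 through 102 (65 bp).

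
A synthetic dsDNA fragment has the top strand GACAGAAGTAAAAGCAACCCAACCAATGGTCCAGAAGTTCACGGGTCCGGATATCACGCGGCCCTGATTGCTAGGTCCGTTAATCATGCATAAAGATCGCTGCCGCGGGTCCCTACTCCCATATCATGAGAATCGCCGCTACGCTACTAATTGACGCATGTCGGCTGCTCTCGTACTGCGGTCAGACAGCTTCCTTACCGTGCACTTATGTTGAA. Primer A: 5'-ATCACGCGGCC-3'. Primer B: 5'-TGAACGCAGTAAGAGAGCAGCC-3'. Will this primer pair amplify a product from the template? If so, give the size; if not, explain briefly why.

No product — primer B has no binding site in the template.

Primer B (TGAACGCAGTAAGAGAGCAGCC) does not match the top strand, and its reverse complement GGCTGCTCTCTTACTGCGTTCA does not match either.
With no annealing site for primer B, no amplification occurs.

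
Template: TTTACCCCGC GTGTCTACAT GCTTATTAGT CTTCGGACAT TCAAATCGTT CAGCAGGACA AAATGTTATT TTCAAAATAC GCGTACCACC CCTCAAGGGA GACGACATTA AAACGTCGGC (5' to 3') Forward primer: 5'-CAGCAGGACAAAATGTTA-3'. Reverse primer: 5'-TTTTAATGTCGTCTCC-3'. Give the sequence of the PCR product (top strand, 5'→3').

5'-CAGCAGGACAAAATGTTATTTTCAAAATACGCGTACCACCCCTCAAGGGAGACGACATTAAAA-3'

The forward primer matches the template at positions 51–68.
The reverse primer's reverse complement is GGAGACGACATTAAAA, which matches the template at positions 98–113.
The product is the template from position 51 through 113 (63 bp).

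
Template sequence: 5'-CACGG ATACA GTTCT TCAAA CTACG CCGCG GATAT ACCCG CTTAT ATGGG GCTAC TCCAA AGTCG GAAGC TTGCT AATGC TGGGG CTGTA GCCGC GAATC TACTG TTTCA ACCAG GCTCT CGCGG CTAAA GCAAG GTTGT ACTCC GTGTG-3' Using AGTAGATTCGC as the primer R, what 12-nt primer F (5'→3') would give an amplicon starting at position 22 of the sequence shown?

5'-TACGCCGCGGAT-3'

The reverse primer's reverse complement GCGAATCTACT matches the template at positions 94–104; the product starts at position 22.
The forward primer is identical to the top strand over positions 22–33: TACGCCGCGGAT.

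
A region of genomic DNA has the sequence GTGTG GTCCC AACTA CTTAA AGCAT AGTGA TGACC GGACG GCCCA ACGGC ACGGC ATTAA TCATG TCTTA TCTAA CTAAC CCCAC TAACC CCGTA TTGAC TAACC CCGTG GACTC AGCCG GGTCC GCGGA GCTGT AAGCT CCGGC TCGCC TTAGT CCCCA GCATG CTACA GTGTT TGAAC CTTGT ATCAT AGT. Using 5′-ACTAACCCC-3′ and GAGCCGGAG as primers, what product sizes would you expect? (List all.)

The forward primer ACTAACCCC matches the top strand at positions 75–83, 84–92, 99–107.
The reverse primer's reverse complement is CTCCGGCTC, matching at positions 139–147.
Each forward site pairs with the reverse site to give a product ending at position 147: sizes 73, 64, 49 bp.

73 bp, 64 bp, 49 bp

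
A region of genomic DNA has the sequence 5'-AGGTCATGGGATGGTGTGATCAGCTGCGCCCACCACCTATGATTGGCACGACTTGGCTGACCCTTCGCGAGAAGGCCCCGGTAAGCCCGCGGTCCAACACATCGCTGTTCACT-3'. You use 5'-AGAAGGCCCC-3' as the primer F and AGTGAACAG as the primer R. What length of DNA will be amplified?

Forward primer AGAAGGCCCC is found on the top strand at positions 70–79.
Reverse complement of the reverse primer: CTGTTCACT. This occurs on the top strand at positions 105–113.
Amplicon spans positions 70–113: 44 bp.

44 bp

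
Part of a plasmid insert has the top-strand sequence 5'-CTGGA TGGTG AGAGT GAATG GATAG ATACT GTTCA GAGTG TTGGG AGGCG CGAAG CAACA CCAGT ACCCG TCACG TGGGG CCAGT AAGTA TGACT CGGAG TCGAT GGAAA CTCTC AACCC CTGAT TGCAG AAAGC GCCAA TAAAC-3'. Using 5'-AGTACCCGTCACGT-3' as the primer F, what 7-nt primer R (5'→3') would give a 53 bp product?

The forward primer binds at positions 63–76, so a 53 bp product ends at position 63 + 53 − 1 = 115.
The reverse primer anneals to the top strand over positions 109–115, i.e. to AACTCTC.
Its sequence written 5'→3' is the reverse complement: GAGAGTT.

5'-GAGAGTT-3'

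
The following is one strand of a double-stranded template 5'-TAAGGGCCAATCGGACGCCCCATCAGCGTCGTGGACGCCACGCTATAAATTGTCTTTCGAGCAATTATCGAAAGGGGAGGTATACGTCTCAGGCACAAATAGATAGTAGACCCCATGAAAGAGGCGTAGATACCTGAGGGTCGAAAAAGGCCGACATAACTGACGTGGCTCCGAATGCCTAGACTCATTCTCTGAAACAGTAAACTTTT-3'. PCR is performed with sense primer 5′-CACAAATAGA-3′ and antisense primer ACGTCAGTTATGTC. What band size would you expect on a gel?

Forward primer CACAAATAGA is found on the top strand at positions 94–103.
The reverse primer's reverse complement is GACATAACTGACGT, which matches the template at positions 153–166.
Product length = (reverse-primer end) − (forward-primer start) + 1 = 166 − 94 + 1 = 73 bp.

73 bp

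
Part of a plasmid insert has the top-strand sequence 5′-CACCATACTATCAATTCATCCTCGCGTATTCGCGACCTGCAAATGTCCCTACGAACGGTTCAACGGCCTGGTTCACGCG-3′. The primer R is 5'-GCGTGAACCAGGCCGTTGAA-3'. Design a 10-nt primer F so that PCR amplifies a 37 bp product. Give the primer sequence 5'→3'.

5'-AATGTCCCTA-3'

The reverse primer's reverse complement TTCAACGGCCTGGTTCACGC matches the template at positions 59–78, so the product ends at position 78.
A 37 bp product then starts at position 78 − 37 + 1 = 42.
The forward primer is identical to the top strand there: AATGTCCCTA.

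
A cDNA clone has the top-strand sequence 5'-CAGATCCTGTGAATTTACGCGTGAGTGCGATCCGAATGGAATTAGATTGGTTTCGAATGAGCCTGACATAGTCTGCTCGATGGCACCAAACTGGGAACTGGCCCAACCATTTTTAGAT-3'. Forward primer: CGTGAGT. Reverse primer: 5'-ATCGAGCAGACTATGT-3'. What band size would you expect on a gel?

Scanning the template, CGTGAGT occurs at positions 20–26; this primer anneals to the bottom strand there with its 3' end pointing downstream.
Reverse complement of the reverse primer: ACATAGTCTGCTCGAT. This occurs on the top strand at positions 66–81.
Product length = (reverse-primer end) − (forward-primer start) + 1 = 81 − 20 + 1 = 62 bp.

62 bp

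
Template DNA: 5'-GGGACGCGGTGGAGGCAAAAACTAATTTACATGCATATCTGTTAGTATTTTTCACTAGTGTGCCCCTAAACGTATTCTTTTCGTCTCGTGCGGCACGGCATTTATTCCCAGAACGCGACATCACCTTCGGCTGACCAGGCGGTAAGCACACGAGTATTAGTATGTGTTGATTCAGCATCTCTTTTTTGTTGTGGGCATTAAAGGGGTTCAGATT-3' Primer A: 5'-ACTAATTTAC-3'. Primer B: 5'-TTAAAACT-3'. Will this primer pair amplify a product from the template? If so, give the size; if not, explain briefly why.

No product — primer B has no binding site in the template.

Primer B (TTAAAACT) does not match the top strand, and its reverse complement AGTTTTAA does not match either.
With no annealing site for primer B, no amplification occurs.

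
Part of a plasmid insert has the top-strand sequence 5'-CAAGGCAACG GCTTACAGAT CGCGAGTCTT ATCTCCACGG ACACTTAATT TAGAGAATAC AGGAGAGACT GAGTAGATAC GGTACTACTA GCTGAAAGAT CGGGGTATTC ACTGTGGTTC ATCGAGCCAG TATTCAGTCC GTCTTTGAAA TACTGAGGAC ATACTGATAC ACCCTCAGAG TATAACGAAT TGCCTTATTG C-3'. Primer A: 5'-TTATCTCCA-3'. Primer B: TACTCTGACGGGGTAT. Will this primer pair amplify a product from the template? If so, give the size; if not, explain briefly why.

No product — primer B has no binding site in the template.

Primer B (TACTCTGACGGGGTAT) does not match the top strand, and its reverse complement ATACCCCGTCAGAGTA does not match either.
With no annealing site for primer B, no amplification occurs.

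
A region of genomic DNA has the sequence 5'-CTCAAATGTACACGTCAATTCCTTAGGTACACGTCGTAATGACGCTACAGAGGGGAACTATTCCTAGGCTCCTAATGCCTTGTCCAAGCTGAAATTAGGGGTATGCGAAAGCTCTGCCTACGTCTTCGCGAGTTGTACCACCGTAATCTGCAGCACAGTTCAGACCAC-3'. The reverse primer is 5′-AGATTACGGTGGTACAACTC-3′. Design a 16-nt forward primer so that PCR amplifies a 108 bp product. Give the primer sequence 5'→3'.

The reverse primer's reverse complement GAGTTGTACCACCGTAATCT matches the template at positions 130–149, so the product ends at position 149.
A 108 bp product then starts at position 149 − 108 + 1 = 42.
The forward primer is identical to the top strand there: ACGCTACAGAGGGGAA.

5'-ACGCTACAGAGGGGAA-3'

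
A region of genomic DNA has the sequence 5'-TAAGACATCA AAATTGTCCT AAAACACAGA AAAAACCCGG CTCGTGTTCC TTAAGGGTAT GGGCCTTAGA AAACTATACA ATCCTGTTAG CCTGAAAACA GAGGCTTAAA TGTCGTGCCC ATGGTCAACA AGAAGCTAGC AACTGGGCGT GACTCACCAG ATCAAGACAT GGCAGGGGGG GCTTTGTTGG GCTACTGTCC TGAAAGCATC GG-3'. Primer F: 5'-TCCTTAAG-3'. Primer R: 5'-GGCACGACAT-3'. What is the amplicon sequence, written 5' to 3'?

5'-TCCTTAAGGGTATGGGCCTTAGAAAACTATACAATCCTGTTAGCCTGAAAACAGAGGCTTAAATGTCGTGCC-3'

Forward primer TCCTTAAG is found on the top strand at positions 48–55.
Reverse complement of the reverse primer: ATGTCGTGCC. This occurs on the top strand at positions 110–119.
The product is the template from position 48 through 119 (72 bp).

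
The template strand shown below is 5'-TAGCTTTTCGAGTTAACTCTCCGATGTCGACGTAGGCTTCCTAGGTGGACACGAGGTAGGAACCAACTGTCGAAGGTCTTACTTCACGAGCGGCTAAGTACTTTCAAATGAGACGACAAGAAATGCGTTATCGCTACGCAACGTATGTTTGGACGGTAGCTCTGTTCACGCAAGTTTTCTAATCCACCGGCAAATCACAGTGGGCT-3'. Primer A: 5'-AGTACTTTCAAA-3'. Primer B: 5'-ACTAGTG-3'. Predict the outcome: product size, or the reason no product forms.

Primer B (ACTAGTG) does not match the top strand, and its reverse complement CACTAGT does not match either.
With no annealing site for primer B, no amplification occurs.

No product — primer B has no binding site in the template.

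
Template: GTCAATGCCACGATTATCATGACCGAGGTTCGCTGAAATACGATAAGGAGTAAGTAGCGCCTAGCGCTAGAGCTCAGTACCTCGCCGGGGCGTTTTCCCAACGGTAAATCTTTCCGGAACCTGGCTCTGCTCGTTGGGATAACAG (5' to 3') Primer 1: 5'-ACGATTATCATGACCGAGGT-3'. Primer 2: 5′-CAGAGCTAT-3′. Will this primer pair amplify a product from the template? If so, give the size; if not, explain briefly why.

No product — primer 2 has no binding site in the template.

Primer 2 (CAGAGCTAT) does not match the top strand, and its reverse complement ATAGCTCTG does not match either.
With no annealing site for primer 2, no amplification occurs.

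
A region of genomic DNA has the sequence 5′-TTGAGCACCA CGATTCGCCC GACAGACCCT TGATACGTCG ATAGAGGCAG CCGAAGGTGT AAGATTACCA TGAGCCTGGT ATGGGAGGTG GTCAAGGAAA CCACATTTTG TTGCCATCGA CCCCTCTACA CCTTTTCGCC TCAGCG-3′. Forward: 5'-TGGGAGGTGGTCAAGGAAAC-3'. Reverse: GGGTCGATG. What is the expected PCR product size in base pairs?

Scanning the template, TGGGAGGTGGTCAAGGAAAC occurs at positions 82–101; this primer anneals to the bottom strand there with its 3' end pointing downstream.
Reverse complement of the reverse primer: CATCGACCC. This occurs on the top strand at positions 115–123.
Amplicon spans positions 82–123: 42 bp.

42 bp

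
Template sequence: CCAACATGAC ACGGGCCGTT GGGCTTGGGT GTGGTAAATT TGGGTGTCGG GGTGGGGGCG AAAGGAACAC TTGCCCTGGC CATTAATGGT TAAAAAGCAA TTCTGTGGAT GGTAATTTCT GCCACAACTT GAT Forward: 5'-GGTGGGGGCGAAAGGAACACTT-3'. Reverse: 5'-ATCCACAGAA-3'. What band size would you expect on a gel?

The forward primer matches the template at positions 51–72.
Taking the reverse complement of ATCCACAGAA gives TTCTGTGGAT, found at positions 101–110 on the template; the primer anneals here to the top strand with its 3' end pointing upstream.
The product runs from position 51 to position 110, so its length is 110 − 51 + 1 = 60 bp.

60 bp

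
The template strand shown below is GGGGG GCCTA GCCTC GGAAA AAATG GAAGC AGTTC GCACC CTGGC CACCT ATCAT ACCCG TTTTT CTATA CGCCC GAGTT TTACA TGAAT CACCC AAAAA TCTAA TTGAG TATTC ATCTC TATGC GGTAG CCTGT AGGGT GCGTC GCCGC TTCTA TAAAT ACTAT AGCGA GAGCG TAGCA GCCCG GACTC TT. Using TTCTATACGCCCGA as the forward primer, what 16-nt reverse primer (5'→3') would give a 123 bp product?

The forward primer binds at positions 64–77, so a 123 bp product ends at position 64 + 123 − 1 = 186.
The reverse primer anneals to the top strand over positions 171–186, i.e. to GAGCGTAGCAGCCCGG.
Its sequence written 5'→3' is the reverse complement: CCGGGCTGCTACGCTC.

5'-CCGGGCTGCTACGCTC-3'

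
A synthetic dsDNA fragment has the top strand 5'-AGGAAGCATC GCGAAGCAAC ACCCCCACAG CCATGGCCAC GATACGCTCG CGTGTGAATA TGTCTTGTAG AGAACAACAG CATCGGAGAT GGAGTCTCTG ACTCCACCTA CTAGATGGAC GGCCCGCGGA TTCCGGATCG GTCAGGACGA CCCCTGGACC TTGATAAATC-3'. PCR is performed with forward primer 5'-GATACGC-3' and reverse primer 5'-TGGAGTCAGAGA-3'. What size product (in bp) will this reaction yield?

66 bp

Scanning the template, GATACGC occurs at positions 41–47; this primer anneals to the bottom strand there with its 3' end pointing downstream.
Reverse complement of the reverse primer: TCTCTGACTCCA. This occurs on the top strand at positions 95–106.
The product runs from position 41 to position 106, so its length is 106 − 41 + 1 = 66 bp.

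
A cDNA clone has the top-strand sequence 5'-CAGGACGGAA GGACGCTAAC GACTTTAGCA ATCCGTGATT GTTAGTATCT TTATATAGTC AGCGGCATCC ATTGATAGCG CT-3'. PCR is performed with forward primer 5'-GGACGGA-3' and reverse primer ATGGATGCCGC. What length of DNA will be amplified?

The forward primer matches the template at positions 3–9.
Reverse complement of the reverse primer: GCGGCATCCAT. This occurs on the top strand at positions 62–72.
Product length = (reverse-primer end) − (forward-primer start) + 1 = 72 − 3 + 1 = 70 bp.

70 bp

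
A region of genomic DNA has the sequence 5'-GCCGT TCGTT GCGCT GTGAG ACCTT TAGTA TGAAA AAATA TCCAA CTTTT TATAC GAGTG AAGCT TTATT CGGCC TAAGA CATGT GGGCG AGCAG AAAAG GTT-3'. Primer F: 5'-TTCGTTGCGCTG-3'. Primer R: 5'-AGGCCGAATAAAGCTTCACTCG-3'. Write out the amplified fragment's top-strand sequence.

5'-TTCGTTGCGCTGTGAGACCTTTAGTATGAAAAAATATCCAACTTTTTATACGAGTGAAGCTTTATTCGGCCT-3'

Scanning the template, TTCGTTGCGCTG occurs at positions 5–16; this primer anneals to the bottom strand there with its 3' end pointing downstream.
Taking the reverse complement of AGGCCGAATAAAGCTTCACTCG gives CGAGTGAAGCTTTATTCGGCCT, found at positions 55–76 on the template; the primer anneals here to the top strand with its 3' end pointing upstream.
The product is the template from position 5 through 76 (72 bp).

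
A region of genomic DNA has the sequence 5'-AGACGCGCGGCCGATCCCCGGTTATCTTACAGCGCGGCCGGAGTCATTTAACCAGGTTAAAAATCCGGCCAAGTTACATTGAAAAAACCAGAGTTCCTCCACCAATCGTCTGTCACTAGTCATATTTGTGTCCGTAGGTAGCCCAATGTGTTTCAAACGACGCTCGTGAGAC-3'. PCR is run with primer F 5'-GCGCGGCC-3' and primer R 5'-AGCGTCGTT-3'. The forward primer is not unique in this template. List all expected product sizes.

160 bp, 133 bp

The forward primer GCGCGGCC matches the top strand at positions 5–12, 32–39.
The reverse primer's reverse complement is AACGACGCT, matching at positions 156–164.
Each forward site pairs with the reverse site to give a product ending at position 164: sizes 160, 133 bp.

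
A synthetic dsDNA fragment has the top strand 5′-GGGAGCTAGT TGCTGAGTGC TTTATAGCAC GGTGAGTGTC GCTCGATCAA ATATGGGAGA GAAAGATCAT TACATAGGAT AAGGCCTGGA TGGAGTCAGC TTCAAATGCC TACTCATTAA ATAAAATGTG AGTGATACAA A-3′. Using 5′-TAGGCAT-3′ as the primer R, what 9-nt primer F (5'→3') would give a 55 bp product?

5'-AGAGAAAGA-3'

The reverse primer's reverse complement ATGCCTA matches the template at positions 106–112, so the product ends at position 112.
A 55 bp product then starts at position 112 − 55 + 1 = 58.
The forward primer is identical to the top strand there: AGAGAAAGA.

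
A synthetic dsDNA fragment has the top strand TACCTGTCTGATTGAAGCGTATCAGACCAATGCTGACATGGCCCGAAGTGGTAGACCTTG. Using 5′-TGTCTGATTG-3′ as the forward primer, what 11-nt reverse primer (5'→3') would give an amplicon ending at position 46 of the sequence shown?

The forward primer binds at positions 5–14; the product's 3' end on the top strand is position 46.
The reverse primer anneals to the top strand over positions 36–46, i.e. to ACATGGCCCGA.
Its sequence written 5'→3' is the reverse complement: TCGGGCCATGT.

5'-TCGGGCCATGT-3'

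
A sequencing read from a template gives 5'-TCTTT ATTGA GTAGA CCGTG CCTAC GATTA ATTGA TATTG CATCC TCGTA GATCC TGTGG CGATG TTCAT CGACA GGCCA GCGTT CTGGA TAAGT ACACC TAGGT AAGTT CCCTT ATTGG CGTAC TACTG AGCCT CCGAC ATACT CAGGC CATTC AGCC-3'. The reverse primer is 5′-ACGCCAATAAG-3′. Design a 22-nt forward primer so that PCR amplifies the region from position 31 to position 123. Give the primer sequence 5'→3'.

5'-ATTGATATTGCATCCTCGTAGA-3'

The reverse primer's reverse complement CTTATTGGCGT matches the template at positions 113–123; the product starts at position 31.
The forward primer is identical to the top strand over positions 31–52: ATTGATATTGCATCCTCGTAGA.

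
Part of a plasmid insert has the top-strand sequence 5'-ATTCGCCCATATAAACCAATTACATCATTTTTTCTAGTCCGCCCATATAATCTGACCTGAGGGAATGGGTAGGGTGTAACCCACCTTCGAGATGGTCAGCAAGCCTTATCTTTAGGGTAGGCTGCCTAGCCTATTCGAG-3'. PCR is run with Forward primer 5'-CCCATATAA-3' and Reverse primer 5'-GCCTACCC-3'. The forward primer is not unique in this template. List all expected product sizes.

The forward primer CCCATATAA matches the top strand at positions 6–14, 42–50.
The reverse primer's reverse complement is GGGTAGGC, matching at positions 115–122.
Each forward site pairs with the reverse site to give a product ending at position 122: sizes 117, 81 bp.

117 bp, 81 bp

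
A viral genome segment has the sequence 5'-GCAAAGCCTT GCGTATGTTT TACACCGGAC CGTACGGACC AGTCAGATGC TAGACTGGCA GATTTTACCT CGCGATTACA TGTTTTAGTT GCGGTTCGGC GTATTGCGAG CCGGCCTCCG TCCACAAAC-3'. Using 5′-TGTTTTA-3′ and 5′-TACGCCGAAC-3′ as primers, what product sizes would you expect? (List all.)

88 bp, 23 bp

The forward primer TGTTTTA matches the top strand at positions 16–22, 81–87.
The reverse primer's reverse complement is GTTCGGCGTA, matching at positions 94–103.
Each forward site pairs with the reverse site to give a product ending at position 103: sizes 88, 23 bp.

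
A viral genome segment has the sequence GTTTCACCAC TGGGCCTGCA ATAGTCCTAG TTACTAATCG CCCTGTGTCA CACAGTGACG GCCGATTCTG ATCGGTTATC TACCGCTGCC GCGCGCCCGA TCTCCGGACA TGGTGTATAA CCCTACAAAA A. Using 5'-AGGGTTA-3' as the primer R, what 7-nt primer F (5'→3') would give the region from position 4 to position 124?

5'-TCACCAC-3'

The reverse primer's reverse complement TAACCCT matches the template at positions 118–124; the product starts at position 4.
The forward primer is identical to the top strand over positions 4–10: TCACCAC.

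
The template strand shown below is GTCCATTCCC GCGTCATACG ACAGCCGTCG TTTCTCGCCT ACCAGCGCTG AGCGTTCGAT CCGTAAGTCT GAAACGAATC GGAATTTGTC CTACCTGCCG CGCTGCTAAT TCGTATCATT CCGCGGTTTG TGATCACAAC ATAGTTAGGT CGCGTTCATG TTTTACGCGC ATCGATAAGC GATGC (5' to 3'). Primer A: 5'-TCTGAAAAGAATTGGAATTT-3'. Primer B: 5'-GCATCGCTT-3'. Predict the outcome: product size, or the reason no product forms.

No product — primer A has no binding site in the template.

Primer A (TCTGAAAAGAATTGGAATTT) does not match the top strand, and its reverse complement AAATTCCAATTCTTTTCAGA does not match either.
With no annealing site for primer A, no amplification occurs.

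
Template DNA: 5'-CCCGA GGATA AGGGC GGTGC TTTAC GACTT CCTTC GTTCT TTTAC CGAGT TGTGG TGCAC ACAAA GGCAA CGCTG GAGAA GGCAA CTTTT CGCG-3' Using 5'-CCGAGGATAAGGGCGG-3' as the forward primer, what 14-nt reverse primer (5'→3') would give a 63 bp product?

5'-TTGTGTGCACCACA-3'

The forward primer binds at positions 2–17, so a 63 bp product ends at position 2 + 63 − 1 = 64.
The reverse primer anneals to the top strand over positions 51–64, i.e. to TGTGGTGCACACAA.
Its sequence written 5'→3' is the reverse complement: TTGTGTGCACCACA.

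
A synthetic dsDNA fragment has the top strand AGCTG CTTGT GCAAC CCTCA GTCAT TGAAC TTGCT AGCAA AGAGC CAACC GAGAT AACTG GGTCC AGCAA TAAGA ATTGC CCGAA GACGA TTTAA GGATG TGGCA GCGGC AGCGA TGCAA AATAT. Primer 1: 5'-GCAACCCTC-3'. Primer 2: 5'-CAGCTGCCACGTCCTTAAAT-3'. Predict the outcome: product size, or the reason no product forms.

No product — primer 2 has no binding site in the template.

Primer 2 (CAGCTGCCACGTCCTTAAAT) does not match the top strand, and its reverse complement ATTTAAGGACGTGGCAGCTG does not match either.
With no annealing site for primer 2, no amplification occurs.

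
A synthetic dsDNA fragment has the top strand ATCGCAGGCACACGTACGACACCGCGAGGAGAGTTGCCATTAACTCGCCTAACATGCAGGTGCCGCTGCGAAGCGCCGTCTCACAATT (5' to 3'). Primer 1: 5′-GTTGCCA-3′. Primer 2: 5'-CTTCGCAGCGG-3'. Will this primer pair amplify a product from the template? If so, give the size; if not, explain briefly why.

Primer 1 (GTTGCCA) matches the top strand at positions 33–39; it acts as a forward primer.
Primer 2's reverse complement is CCGCTGCGAAG, matching the top strand at positions 63–73; it acts as a reverse primer.
The 3' ends face each other across positions 33–73, giving a 41 bp product.

Yes — a 41 bp product.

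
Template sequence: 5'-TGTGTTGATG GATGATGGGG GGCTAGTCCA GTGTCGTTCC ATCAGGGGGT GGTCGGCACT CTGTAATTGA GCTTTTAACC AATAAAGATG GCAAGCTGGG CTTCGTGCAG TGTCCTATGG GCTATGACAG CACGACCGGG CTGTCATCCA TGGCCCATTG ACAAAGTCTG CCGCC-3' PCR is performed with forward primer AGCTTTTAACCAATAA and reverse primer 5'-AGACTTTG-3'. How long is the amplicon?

Forward primer AGCTTTTAACCAATAA is found on the top strand at positions 70–85.
The reverse primer's reverse complement is CAAAGTCT, which matches the template at positions 162–169.
Product length = (reverse-primer end) − (forward-primer start) + 1 = 169 − 70 + 1 = 100 bp.

100 bp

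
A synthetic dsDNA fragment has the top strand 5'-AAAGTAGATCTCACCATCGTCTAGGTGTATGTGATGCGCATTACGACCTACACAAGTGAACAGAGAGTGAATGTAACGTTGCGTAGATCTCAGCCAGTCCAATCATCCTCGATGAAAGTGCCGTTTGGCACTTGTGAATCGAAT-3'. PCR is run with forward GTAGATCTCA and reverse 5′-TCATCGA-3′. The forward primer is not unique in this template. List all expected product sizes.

112 bp, 33 bp

The forward primer GTAGATCTCA matches the top strand at positions 4–13, 83–92.
The reverse primer's reverse complement is TCGATGA, matching at positions 109–115.
Each forward site pairs with the reverse site to give a product ending at position 115: sizes 112, 33 bp.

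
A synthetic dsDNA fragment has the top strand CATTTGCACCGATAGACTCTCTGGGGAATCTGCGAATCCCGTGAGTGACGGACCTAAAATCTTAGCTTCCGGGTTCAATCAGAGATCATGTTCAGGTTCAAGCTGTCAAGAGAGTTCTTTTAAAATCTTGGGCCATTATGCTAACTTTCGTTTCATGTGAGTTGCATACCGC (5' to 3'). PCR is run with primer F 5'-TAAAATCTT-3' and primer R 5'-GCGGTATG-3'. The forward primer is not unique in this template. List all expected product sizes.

118 bp, 52 bp

The forward primer TAAAATCTT matches the top strand at positions 55–63, 121–129.
The reverse primer's reverse complement is CATACCGC, matching at positions 165–172.
Each forward site pairs with the reverse site to give a product ending at position 172: sizes 118, 52 bp.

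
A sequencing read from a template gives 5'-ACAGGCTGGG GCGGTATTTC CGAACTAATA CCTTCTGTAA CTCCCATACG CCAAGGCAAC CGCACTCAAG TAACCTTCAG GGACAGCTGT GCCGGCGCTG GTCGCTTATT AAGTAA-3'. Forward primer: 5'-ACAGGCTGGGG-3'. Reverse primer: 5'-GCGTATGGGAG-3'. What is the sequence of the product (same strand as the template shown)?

Scanning the template, ACAGGCTGGGG occurs at positions 1–11; this primer anneals to the bottom strand there with its 3' end pointing downstream.
Reverse complement of the reverse primer: CTCCCATACGC. This occurs on the top strand at positions 41–51.
The product is the template from position 1 through 51 (51 bp).

5'-ACAGGCTGGGGCGGTATTTCCGAACTAATACCTTCTGTAACTCCCATACGC-3'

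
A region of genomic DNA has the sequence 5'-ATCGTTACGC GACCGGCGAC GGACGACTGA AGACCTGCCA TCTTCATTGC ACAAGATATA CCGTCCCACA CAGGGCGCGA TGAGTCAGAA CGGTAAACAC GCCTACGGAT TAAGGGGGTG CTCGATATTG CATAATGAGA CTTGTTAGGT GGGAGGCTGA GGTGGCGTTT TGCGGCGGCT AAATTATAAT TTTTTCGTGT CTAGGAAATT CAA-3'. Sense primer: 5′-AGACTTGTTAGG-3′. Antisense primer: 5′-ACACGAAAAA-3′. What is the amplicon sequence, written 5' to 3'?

5'-AGACTTGTTAGGTGGGAGGCTGAGGTGGCGTTTTGCGGCGGCTAAATTATAATTTTTTCGTGT-3'

The forward primer matches the template at positions 138–149.
The reverse primer's reverse complement is TTTTTCGTGT, which matches the template at positions 191–200.
The product is the template from position 138 through 200 (63 bp).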